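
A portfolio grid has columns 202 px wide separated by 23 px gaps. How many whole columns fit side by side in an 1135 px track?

Each extra column adds 202 + 23 = 225 px.
(1135 + 23) / 225 = 5.15, so 5 columns fit.

5 columns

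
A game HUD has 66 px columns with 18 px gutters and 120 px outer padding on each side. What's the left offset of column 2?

Column 2 starts at margin + 1·(column + gutter) = 120 + 1·84 = 204 px.

204 px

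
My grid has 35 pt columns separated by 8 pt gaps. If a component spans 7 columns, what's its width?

293 pt

Span of 7: 7·35 + 6·8 = 245 + 48 = 293 pt.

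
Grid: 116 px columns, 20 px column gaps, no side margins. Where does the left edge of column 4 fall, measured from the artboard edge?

408 px

Each column+gutter stride is 136 px; with no margin, 3 of them is 408 px.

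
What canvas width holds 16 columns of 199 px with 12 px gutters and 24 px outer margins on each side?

3412 px

Total width: 2·24 + 16·199 + 15·12 = 3412 px.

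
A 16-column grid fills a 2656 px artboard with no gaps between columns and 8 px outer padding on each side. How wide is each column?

165 px

Subtract both margins: 2656 − 2·8 = 2640 px.
With no gaps, each column is 2640/16 = 165 px.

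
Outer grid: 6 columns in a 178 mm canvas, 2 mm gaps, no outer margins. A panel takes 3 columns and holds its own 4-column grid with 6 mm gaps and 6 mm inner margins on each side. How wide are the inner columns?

14.5 mm

178 − 5·2 = 168; ÷6 gives c = 28 mm.
Span of 3: 3·28 + 2·2 = 84 + 4 = 88 mm.
Inner content = 88 − 2·6 = 76 mm.
Subtracting 3 gaps of 6 leaves 58 for 4 columns, so d = 14.5 mm.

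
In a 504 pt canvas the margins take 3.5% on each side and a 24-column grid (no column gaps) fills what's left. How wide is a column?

19.53 pt

504 × (1 − 2·3.5%) = 504 × 93% = 468.72 pt for the columns.
468.72 / 24 = 19.53 pt per column.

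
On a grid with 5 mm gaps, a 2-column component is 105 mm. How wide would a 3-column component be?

160 mm

105 − 1·5 = 100; ÷2 gives c = 50 mm.
3 columns plus 2 gaps: 150 + 10 = 160 mm.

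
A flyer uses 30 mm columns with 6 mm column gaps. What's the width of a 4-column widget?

4-column span = 4·30 + 3·6 = 138 mm.

138 mm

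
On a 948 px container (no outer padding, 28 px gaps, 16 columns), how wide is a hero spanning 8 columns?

460 px

948 − 15·28 = 528; ÷16 gives c = 33 px.
8-column span = 8·33 + 7·28 = 460 px.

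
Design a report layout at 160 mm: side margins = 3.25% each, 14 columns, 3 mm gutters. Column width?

7.9 mm

Each margin = 3.25% of 160 = 5.2 mm; content = 160 − 2·5.2 = 149.6 mm.
Subtracting 13 gutters of 3 leaves 110.6 for 14 columns, so c = 7.9 mm.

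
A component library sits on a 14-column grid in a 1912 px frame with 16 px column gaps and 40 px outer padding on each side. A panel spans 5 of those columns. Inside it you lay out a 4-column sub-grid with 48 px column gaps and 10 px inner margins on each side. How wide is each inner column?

Inside the margins: 1912 − 80 = 1832 px.
14c + 13·16 = 1832 → 14c = 1624 → c = 116 px.
5 columns plus 4 column gaps: 580 + 64 = 644 px.
Inner content = 644 − 2·10 = 624 px.
624 − 3·48 = 480; ÷4 gives d = 120 px.

120 px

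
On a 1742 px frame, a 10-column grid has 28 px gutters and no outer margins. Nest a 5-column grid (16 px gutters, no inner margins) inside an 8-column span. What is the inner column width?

10c + 9·28 = 1742 → 10c = 1490 → c = 149 px.
Span of 8: 8·149 + 7·28 = 1192 + 196 = 1388 px.
5d + 4·16 = 1388 → 5d = 1324 → d = 264.8 px.

264.8 px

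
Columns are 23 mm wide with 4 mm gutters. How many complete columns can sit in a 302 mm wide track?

11 columns: 11·23 + 10·4 = 293 mm ≤ 302.
12 columns: 320 mm > 302. So 11.

11 columns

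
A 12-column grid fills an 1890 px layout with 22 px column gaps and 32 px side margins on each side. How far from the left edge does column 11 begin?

Subtract both margins: 1890 − 2·32 = 1826 px.
1826 − 11·22 = 1584; ÷12 gives c = 132 px.
Before column 11: the margin + 10 columns + 10 column gaps.
Offset = 32 + 10·(132 + 22) = 32 + 1540 = 1572 px.

1572 px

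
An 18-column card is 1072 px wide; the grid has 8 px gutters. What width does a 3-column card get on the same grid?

172 px

1072 − 17·8 = 936; ÷18 gives c = 52 px.
3-column span = 3·52 + 2·8 = 172 px.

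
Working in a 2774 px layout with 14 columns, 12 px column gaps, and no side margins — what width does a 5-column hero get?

14c + 13·12 = 2774 → 14c = 2618 → c = 187 px.
5 columns plus 4 column gaps: 935 + 48 = 983 px.

983 px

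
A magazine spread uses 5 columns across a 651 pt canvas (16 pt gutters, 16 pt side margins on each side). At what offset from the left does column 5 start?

Subtract both margins: 651 − 2·16 = 619 pt.
5c + 4·16 = 619 → 5c = 555 → c = 111 pt.
Before column 5: the margin + 4 columns + 4 gutters.
Offset = 16 + 4·(111 + 16) = 16 + 508 = 524 pt.

524 pt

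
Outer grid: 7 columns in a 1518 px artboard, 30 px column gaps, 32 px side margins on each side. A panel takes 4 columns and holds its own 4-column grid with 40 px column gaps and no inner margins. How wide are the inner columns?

Take off 64 px of margins, leaving 1454 px.
7 columns + 6 column gaps: 7c + 6·30 = 1454.
7c = 1454 − 180 = 1274, so c = 182 px.
4-column span = 4·182 + 3·30 = 818 px.
Subtracting 3 column gaps of 40 leaves 698 for 4 columns, so d = 174.5 px.

174.5 px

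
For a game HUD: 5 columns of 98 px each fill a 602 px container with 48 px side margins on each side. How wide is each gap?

4 px

Take off 96 px of margins, leaving 506 px.
5 columns take 5·98 = 490 px; remaining 16 splits into 4 gaps.
g = 16 / 4 = 4 px.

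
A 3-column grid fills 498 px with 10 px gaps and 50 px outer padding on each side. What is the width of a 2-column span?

Subtract both margins: 498 − 2·50 = 398 px.
Subtracting 2 gaps of 10 leaves 378 for 3 columns, so c = 126 px.
2-column span = 2·126 + 1·10 = 262 px.

262 px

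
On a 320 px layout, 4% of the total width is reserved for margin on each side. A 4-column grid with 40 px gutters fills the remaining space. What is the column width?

43.6 px

Margins: 4% × 320 = 12.8 px each, so content = 320 − 25.6 = 294.4 px.
4 columns + 3 gutters: 4c + 3·40 = 294.4.
4c = 294.4 − 120 = 174.4, so c = 43.6 px.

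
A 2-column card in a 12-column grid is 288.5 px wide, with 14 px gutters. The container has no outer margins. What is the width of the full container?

2 columns + 1 gutter: 2c + 1·14 = 288.5.
2c = 288.5 − 14 = 274.5, so c = 137.25 px.
Total width: 12·137.25 + 11·14 = 1801 px.

1801 px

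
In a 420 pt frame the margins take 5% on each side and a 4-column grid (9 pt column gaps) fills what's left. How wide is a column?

87.75 pt

Each margin = 5% of 420 = 21 pt; content = 420 − 2·21 = 378 pt.
378 − 3·9 = 351; ÷4 gives c = 87.75 pt.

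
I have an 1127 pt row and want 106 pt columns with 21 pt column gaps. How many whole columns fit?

9 columns

9 columns: 9·106 + 8·21 = 1122 pt ≤ 1127.
10 columns: 1249 pt > 1127. So 9.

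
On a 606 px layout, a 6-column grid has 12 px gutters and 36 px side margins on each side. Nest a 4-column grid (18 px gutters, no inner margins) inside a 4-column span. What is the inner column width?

Subtract both margins: 606 − 2·36 = 534 px.
6c + 5·12 = 534 → 6c = 474 → c = 79 px.
4 columns plus 3 gutters: 316 + 36 = 352 px.
4d + 3·18 = 352 → 4d = 298 → d = 74.5 px.

74.5 px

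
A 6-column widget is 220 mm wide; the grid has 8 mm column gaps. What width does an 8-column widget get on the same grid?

Subtracting 5 column gaps of 8 leaves 180 for 6 columns, so c = 30 mm.
8 columns plus 7 column gaps: 240 + 56 = 296 mm.

296 mm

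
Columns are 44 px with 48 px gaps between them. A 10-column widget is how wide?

10-column span = 10·44 + 9·48 = 872 px.

872 px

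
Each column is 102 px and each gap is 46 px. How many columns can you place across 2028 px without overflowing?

14 columns

Each extra column adds 102 + 46 = 148 px.
(2028 + 46) / 148 = 14.01, so 14 columns fit.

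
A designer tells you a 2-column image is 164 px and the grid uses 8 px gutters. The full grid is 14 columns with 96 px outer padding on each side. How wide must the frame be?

Subtracting 1 gutter of 8 leaves 156 for 2 columns, so c = 78 px.
Frame = 2·96 + 14·78 + 13·8 = 192 + 1092 + 104 = 1388 px.

1388 px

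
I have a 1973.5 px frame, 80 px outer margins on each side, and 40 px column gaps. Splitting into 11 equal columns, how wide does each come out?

Content width = 1973.5 − 2·80 = 1813.5 px.
1813.5 − 10·40 = 1413.5; ÷11 gives c = 128.5 px.

128.5 px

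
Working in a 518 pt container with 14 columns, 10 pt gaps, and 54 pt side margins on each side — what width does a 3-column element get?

Inside the margins: 518 − 108 = 410 pt.
410 − 13·10 = 280; ÷14 gives c = 20 pt.
Span of 3: 3·20 + 2·10 = 60 + 20 = 80 pt.

80 pt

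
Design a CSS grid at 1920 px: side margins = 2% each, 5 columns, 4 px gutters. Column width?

1920 × (1 − 2·2%) = 1920 × 96% = 1843.2 px for the columns.
5c + 4·4 = 1843.2 → 5c = 1827.2 → c = 365.44 px.

365.44 px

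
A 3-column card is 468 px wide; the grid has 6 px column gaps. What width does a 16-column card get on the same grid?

2522 px

Subtracting 2 column gaps of 6 leaves 456 for 3 columns, so c = 152 px.
16 columns plus 15 column gaps: 2432 + 90 = 2522 px.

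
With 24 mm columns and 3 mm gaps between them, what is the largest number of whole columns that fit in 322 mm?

12 columns

12 columns: 12·24 + 11·3 = 321 mm ≤ 322.
13 columns: 348 mm > 322. So 12.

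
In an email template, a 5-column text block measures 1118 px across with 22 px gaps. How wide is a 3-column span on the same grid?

1118 − 4·22 = 1030; ÷5 gives c = 206 px.
Span of 3: 3·206 + 2·22 = 618 + 44 = 662 px.

662 px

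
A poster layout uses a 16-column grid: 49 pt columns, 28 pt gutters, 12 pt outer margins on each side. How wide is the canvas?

Canvas = 2·12 + 16·49 + 15·28 = 24 + 784 + 420 = 1228 pt.

1228 pt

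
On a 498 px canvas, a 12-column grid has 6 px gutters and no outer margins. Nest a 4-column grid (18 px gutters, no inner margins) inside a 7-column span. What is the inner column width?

58.5 px

498 − 11·6 = 432; ÷12 gives c = 36 px.
7-column span = 7·36 + 6·6 = 288 px.
Subtracting 3 gutters of 18 leaves 234 for 4 columns, so d = 58.5 px.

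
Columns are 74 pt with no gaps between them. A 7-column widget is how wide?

With no gaps, 7 columns span 7·74 = 518 pt.

518 pt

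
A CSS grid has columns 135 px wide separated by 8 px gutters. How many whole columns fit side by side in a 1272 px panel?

8 columns

Each extra column adds 135 + 8 = 143 px.
(1272 + 8) / 143 = 8.95, so 8 columns fit.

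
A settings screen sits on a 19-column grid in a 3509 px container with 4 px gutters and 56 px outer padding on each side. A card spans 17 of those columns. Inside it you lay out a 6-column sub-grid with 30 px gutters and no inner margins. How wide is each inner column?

Outer content = 3509 − 2·56 = 3397 px.
19 columns + 18 gutters: 19c + 18·4 = 3397.
19c = 3397 − 72 = 3325, so c = 175 px.
17-column span = 17·175 + 16·4 = 3039 px.
Subtracting 5 gutters of 30 leaves 2889 for 6 columns, so d = 481.5 px.

481.5 px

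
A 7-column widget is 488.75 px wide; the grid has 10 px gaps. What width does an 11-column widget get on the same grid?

773.75 px

Subtracting 6 gaps of 10 leaves 428.75 for 7 columns, so c = 61.25 px.
11-column span = 11·61.25 + 10·10 = 773.75 px.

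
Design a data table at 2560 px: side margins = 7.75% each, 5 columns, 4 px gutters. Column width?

Margins: 7.75% × 2560 = 198.4 px each, so content = 2560 − 396.8 = 2163.2 px.
2163.2 − 4·4 = 2147.2; ÷5 gives c = 429.44 px.

429.44 px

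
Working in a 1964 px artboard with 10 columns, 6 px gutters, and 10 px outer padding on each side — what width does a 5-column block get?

969 px

Inside the margins: 1964 − 20 = 1944 px.
1944 − 9·6 = 1890; ÷10 gives c = 189 px.
5-column span = 5·189 + 4·6 = 969 px.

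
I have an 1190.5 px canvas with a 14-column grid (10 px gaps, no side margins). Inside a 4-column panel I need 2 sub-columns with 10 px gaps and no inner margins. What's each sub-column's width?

1190.5 − 13·10 = 1060.5; ÷14 gives c = 75.75 px.
4-column span = 4·75.75 + 3·10 = 333 px.
Subtracting 1 gap of 10 leaves 323 for 2 columns, so d = 161.5 px.

161.5 px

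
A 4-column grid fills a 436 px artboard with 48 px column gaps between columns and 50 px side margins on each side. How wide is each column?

48 px

Content width = 436 − 2·50 = 336 px.
Subtracting 3 column gaps of 48 leaves 192 for 4 columns, so c = 48 px.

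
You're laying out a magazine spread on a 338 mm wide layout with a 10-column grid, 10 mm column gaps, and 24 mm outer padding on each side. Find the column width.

Take off 48 mm of margins, leaving 290 mm.
290 − 9·10 = 200; ÷10 gives c = 20 mm.

20 mm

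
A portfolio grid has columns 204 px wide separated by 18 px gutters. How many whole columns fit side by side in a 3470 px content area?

Each extra column adds 204 + 18 = 222 px.
(3470 + 18) / 222 = 15.71, so 15 columns fit.

15 columns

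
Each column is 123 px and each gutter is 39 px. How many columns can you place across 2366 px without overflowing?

14 columns

Each extra column adds 123 + 39 = 162 px.
(2366 + 39) / 162 = 14.85, so 14 columns fit.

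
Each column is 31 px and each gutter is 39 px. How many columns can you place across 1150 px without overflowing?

16 columns

16 columns: 16·31 + 15·39 = 1081 px ≤ 1150.
17 columns: 1151 px > 1150. So 16.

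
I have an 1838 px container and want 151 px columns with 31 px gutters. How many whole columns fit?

10 columns

k columns need k·151 + (k−1)·31 = k·182 − 31.
k·182 − 31 ≤ 1838 → k ≤ 1869 / 182 ≈ 10.27, so k = 10.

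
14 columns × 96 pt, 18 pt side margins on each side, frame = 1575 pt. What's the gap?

Inside the margins: 1575 − 36 = 1539 pt.
14 columns take 14·96 = 1344 pt; remaining 195 splits into 13 gaps.
g = 195 / 13 = 15 pt.

15 pt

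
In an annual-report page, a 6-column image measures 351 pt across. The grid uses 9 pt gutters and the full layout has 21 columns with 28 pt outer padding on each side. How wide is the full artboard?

1307 pt

351 − 5·9 = 306; ÷6 gives c = 51 pt.
Total width: 2·28 + 21·51 + 20·9 = 1307 pt.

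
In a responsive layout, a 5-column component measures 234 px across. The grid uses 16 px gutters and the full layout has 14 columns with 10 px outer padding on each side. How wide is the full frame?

704 px

5 columns + 4 gutters: 5c + 4·16 = 234.
5c = 234 − 64 = 170, so c = 34 px.
Total width: 2·10 + 14·34 + 13·16 = 704 px.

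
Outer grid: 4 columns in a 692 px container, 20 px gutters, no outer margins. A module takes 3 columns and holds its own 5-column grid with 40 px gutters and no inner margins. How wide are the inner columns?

70.8 px

692 − 3·20 = 632; ÷4 gives c = 158 px.
Span of 3: 3·158 + 2·20 = 474 + 40 = 514 px.
5d + 4·40 = 514 → 5d = 354 → d = 70.8 px.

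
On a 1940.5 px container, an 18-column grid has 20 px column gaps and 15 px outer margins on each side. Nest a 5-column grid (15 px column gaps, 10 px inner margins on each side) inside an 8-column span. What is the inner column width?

Outer content = 1940.5 − 2·15 = 1910.5 px.
1910.5 − 17·20 = 1570.5; ÷18 gives c = 87.25 px.
8-column span = 8·87.25 + 7·20 = 838 px.
Inner content = 838 − 2·10 = 818 px.
5d + 4·15 = 818 → 5d = 758 → d = 151.6 px.

151.6 px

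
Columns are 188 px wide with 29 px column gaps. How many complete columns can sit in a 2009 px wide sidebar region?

9 columns

Each extra column adds 188 + 29 = 217 px.
(2009 + 29) / 217 = 9.39, so 9 columns fit.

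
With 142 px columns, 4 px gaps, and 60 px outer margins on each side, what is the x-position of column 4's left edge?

498 px

Before column 4: the margin + 3 columns + 3 gaps.
Offset = 60 + 3·(142 + 4) = 60 + 438 = 498 px.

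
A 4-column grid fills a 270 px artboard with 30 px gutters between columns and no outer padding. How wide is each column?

45 px

4c + 3·30 = 270 → 4c = 180 → c = 45 px.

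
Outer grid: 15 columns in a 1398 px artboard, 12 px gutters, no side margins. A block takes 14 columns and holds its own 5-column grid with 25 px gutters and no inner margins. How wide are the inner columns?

240.8 px

Subtracting 14 gutters of 12 leaves 1230 for 15 columns, so c = 82 px.
Span of 14: 14·82 + 13·12 = 1148 + 156 = 1304 px.
1304 − 4·25 = 1204; ÷5 gives d = 240.8 px.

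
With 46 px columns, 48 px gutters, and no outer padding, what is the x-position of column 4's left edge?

Each column+gutter stride is 94 px; with no margin, 3 of them is 282 px.

282 px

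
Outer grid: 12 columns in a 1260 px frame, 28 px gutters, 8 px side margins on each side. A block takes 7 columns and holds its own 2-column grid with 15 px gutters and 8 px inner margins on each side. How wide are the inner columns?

341.5 px

Subtract both margins: 1260 − 2·8 = 1244 px.
12c + 11·28 = 1244 → 12c = 936 → c = 78 px.
7-column span = 7·78 + 6·28 = 714 px.
Inner content = 714 − 2·8 = 698 px.
2d + 1·15 = 698 → 2d = 683 → d = 341.5 px.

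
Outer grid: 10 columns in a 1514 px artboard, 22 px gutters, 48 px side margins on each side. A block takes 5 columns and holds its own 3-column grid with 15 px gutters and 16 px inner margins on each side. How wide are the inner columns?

212 px

Take off 96 px of margins, leaving 1418 px.
1418 − 9·22 = 1220; ÷10 gives c = 122 px.
Span of 5: 5·122 + 4·22 = 610 + 88 = 698 px.
Inner content = 698 − 2·16 = 666 px.
Subtracting 2 gutters of 15 leaves 636 for 3 columns, so d = 212 px.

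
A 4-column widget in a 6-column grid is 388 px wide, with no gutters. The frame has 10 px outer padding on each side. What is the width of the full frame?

4c = 388 → c = 97 px.
Total width: 2·10 + 6·97 = 602 px.

602 px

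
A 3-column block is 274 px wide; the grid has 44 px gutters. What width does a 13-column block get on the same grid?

1334 px

3 columns + 2 gutters: 3c + 2·44 = 274.
3c = 274 − 88 = 186, so c = 62 px.
13-column span = 13·62 + 12·44 = 1334 px.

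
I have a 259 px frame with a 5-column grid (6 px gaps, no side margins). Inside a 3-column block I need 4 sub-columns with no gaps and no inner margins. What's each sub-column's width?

Subtracting 4 gaps of 6 leaves 235 for 5 columns, so c = 47 px.
3-column span = 3·47 + 2·6 = 153 px.
153 / 4 = 38.25 px per column.

38.25 px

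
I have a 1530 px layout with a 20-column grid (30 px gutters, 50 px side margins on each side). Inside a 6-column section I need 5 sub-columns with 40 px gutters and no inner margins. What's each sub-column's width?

Take off 100 px of margins, leaving 1430 px.
Subtracting 19 gutters of 30 leaves 860 for 20 columns, so c = 43 px.
6-column span = 6·43 + 5·30 = 408 px.
5 columns + 4 gutters: 5d + 4·40 = 408.
5d = 408 − 160 = 248, so d = 49.6 px.

49.6 px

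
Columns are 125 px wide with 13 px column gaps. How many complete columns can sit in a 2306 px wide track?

k columns need k·125 + (k−1)·13 = k·138 − 13.
k·138 − 13 ≤ 2306 → k ≤ 2319 / 138 ≈ 16.80, so k = 16.

16 columns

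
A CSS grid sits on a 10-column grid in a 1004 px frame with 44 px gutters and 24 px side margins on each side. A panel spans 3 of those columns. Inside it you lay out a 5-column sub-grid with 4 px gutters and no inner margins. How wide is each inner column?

Inside the margins: 1004 − 48 = 956 px.
956 − 9·44 = 560; ÷10 gives c = 56 px.
3-column span = 3·56 + 2·44 = 256 px.
5d + 4·4 = 256 → 5d = 240 → d = 48 px.

48 px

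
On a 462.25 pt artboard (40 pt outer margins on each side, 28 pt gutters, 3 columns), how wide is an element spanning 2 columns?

Content width = 462.25 − 2·40 = 382.25 pt.
Subtracting 2 gutters of 28 leaves 326.25 for 3 columns, so c = 108.75 pt.
Span of 2: 2·108.75 + 1·28 = 217.5 + 28 = 245.5 pt.

245.5 pt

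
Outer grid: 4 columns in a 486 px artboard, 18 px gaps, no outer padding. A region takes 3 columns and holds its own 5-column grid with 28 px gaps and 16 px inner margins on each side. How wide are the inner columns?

43.2 px

4 columns + 3 gaps: 4c + 3·18 = 486.
4c = 486 − 54 = 432, so c = 108 px.
Span of 3: 3·108 + 2·18 = 324 + 36 = 360 px.
Inner content = 360 − 2·16 = 328 px.
Subtracting 4 gaps of 28 leaves 216 for 5 columns, so d = 43.2 px.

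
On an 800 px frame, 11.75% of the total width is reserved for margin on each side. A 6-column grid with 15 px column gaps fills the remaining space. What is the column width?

Margins: 11.75% × 800 = 94 px each, so content = 800 − 188 = 612 px.
Subtracting 5 column gaps of 15 leaves 537 for 6 columns, so c = 89.5 px.

89.5 px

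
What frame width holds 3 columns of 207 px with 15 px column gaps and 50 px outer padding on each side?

Frame = 2·50 + 3·207 + 2·15 = 100 + 621 + 30 = 751 px.

751 px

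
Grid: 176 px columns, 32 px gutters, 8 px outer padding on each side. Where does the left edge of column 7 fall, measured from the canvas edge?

Column 7 starts at margin + 6·(column + gutter) = 8 + 6·208 = 1256 px.

1256 px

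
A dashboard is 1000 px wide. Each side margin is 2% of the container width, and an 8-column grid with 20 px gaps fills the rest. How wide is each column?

102.5 px

Margins: 2% × 1000 = 20 px each, so content = 1000 − 40 = 960 px.
960 − 7·20 = 820; ÷8 gives c = 102.5 px.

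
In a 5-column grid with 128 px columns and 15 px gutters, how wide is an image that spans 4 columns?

Span of 4: 4·128 + 3·15 = 512 + 45 = 557 px.

557 px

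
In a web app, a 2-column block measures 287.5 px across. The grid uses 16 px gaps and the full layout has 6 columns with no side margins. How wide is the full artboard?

894.5 px

2 columns + 1 gap: 2c + 1·16 = 287.5.
2c = 287.5 − 16 = 271.5, so c = 135.75 px.
Summing: 814.5 + 80 = 894.5 px.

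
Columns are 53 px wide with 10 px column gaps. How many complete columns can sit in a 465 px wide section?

7 columns

Each extra column adds 53 + 10 = 63 px.
(465 + 10) / 63 = 7.54, so 7 columns fit.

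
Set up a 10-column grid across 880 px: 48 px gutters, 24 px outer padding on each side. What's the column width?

Take off 48 px of margins, leaving 832 px.
832 − 9·48 = 400; ÷10 gives c = 40 px.

40 px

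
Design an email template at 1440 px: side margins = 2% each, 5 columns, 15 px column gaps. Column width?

264.48 px

Each margin = 2% of 1440 = 28.8 px; content = 1440 − 2·28.8 = 1382.4 px.
1382.4 − 4·15 = 1322.4; ÷5 gives c = 264.48 px.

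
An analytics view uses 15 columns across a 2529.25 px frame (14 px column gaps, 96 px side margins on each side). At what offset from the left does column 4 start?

Content = 2529.25 − 2·96 = 2337.25 px.
Subtracting 14 column gaps of 14 leaves 2141.25 for 15 columns, so c = 142.75 px.
Each column+gutter stride is 156.75 px; 3 of them past the 96 px margin is 96 + 470.25 = 566.25 px.

566.25 px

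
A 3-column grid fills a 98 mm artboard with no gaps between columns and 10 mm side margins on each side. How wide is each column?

26 mm

Inside the margins: 98 − 20 = 78 mm.
With no gaps, each column is 78/3 = 26 mm.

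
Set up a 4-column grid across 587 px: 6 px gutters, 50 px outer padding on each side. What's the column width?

Inside the margins: 587 − 100 = 487 px.
4c + 3·6 = 487 → 4c = 469 → c = 117.25 px.

117.25 px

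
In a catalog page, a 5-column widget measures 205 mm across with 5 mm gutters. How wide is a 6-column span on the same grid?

205 − 4·5 = 185; ÷5 gives c = 37 mm.
6-column span = 6·37 + 5·5 = 247 mm.

247 mm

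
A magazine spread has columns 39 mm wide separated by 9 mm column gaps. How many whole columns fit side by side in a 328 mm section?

k columns need k·39 + (k−1)·9 = k·48 − 9.
k·48 − 9 ≤ 328 → k ≤ 337 / 48 ≈ 7.02, so k = 7.

7 columns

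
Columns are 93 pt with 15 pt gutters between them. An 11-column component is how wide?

1173 pt

Span of 11: 11·93 + 10·15 = 1023 + 150 = 1173 pt.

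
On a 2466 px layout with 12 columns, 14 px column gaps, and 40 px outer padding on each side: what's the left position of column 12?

2240 px

Inside the margins: 2466 − 80 = 2386 px.
12 columns + 11 column gaps: 12c + 11·14 = 2386.
12c = 2386 − 154 = 2232, so c = 186 px.
Each column+gutter stride is 200 px; 11 of them past the 40 px margin is 40 + 2200 = 2240 px.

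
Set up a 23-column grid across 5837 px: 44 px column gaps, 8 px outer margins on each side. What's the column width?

Subtract both margins: 5837 − 2·8 = 5821 px.
23 columns + 22 column gaps: 23c + 22·44 = 5821.
23c = 5821 − 968 = 4853, so c = 211 px.

211 px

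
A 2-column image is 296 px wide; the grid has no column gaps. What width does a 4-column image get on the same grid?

592 px

2c = 296 → c = 148 px.
With no column gaps, 4 columns span 4·148 = 592 px.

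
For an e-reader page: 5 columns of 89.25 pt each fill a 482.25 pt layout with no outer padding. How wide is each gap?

Columns use 446.25 pt, leaving 36 pt across 4 gaps = 9 pt each.

9 pt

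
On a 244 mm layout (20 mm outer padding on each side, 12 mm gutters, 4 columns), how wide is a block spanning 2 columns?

Inside the margins: 244 − 40 = 204 mm.
4c + 3·12 = 204 → 4c = 168 → c = 42 mm.
2-column span = 2·42 + 1·12 = 96 mm.

96 mm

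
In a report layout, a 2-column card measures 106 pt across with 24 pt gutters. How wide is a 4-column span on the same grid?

2 columns + 1 gutter: 2c + 1·24 = 106.
2c = 106 − 24 = 82, so c = 41 pt.
4 columns plus 3 gutters: 164 + 72 = 236 pt.

236 pt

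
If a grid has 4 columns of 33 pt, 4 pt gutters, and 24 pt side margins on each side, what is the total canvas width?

192 pt

Adding margins, columns and gutters: 48 + 132 + 12 = 192 pt.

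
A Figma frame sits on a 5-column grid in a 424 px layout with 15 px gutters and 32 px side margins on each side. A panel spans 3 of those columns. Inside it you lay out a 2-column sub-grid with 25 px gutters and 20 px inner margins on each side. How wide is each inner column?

72.5 px

Outer content = 424 − 2·32 = 360 px.
Subtracting 4 gutters of 15 leaves 300 for 5 columns, so c = 60 px.
3 columns plus 2 gutters: 180 + 30 = 210 px.
Inner content = 210 − 2·20 = 170 px.
2 columns + 1 gutter: 2d + 1·25 = 170.
2d = 170 − 25 = 145, so d = 72.5 px.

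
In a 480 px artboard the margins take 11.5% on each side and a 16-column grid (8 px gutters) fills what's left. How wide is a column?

Each margin = 11.5% of 480 = 55.2 px; content = 480 − 2·55.2 = 369.6 px.
Subtracting 15 gutters of 8 leaves 249.6 for 16 columns, so c = 15.6 px.

15.6 px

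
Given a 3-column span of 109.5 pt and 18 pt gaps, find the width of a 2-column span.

67 pt

3 columns + 2 gaps: 3c + 2·18 = 109.5.
3c = 109.5 − 36 = 73.5, so c = 24.5 pt.
2-column span = 2·24.5 + 1·18 = 67 pt.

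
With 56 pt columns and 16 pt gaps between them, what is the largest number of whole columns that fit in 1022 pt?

14 columns

14 columns: 14·56 + 13·16 = 992 pt ≤ 1022.
15 columns: 1064 pt > 1022. So 14.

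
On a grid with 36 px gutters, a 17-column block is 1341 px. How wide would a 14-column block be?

1098 px

1341 − 16·36 = 765; ÷17 gives c = 45 px.
Span of 14: 14·45 + 13·36 = 630 + 468 = 1098 px.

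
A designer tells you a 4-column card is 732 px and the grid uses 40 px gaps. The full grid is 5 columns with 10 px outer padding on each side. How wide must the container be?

945 px

732 − 3·40 = 612; ÷4 gives c = 153 px.
Container = 2·10 + 5·153 + 4·40 = 20 + 765 + 160 = 945 px.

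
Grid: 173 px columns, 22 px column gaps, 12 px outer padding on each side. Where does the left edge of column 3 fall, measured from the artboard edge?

402 px

Each column+gutter stride is 195 px; 2 of them past the 12 px margin is 12 + 390 = 402 px.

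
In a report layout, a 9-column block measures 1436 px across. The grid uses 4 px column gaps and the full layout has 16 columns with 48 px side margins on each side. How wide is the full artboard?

2652 px

1436 − 8·4 = 1404; ÷9 gives c = 156 px.
Total width: 2·48 + 16·156 + 15·4 = 2652 px.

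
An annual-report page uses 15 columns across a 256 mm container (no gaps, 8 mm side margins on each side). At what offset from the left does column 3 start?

40 mm

Inside the margins: 256 − 16 = 240 mm.
15c = 240 → c = 16 mm.
Before column 3: the margin + 2 columns + 2 gaps.
Offset = 8 + 2·(16 + 0) = 8 + 32 = 40 mm.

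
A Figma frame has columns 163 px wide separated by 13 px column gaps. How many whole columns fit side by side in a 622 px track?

Each extra column adds 163 + 13 = 176 px.
(622 + 13) / 176 = 3.61, so 3 columns fit.

3 columns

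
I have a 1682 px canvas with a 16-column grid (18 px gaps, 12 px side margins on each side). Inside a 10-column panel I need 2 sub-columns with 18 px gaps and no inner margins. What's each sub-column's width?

Take off 24 px of margins, leaving 1658 px.
16 columns + 15 gaps: 16c + 15·18 = 1658.
16c = 1658 − 270 = 1388, so c = 86.75 px.
Span of 10: 10·86.75 + 9·18 = 867.5 + 162 = 1029.5 px.
Subtracting 1 gap of 18 leaves 1011.5 for 2 columns, so d = 505.75 px.

505.75 px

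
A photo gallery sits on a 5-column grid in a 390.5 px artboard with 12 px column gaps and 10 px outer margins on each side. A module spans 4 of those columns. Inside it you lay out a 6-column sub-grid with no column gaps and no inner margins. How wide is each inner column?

Subtract both margins: 390.5 − 2·10 = 370.5 px.
370.5 − 4·12 = 322.5; ÷5 gives c = 64.5 px.
Span of 4: 4·64.5 + 3·12 = 258 + 36 = 294 px.
With no column gaps, each column is 294/6 = 49 px.

49 px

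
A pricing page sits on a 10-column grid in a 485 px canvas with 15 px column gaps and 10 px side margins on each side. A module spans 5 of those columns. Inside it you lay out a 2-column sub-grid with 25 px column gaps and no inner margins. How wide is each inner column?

Inside the margins: 485 − 20 = 465 px.
10 columns + 9 column gaps: 10c + 9·15 = 465.
10c = 465 − 135 = 330, so c = 33 px.
Span of 5: 5·33 + 4·15 = 165 + 60 = 225 px.
225 − 1·25 = 200; ÷2 gives d = 100 px.

100 px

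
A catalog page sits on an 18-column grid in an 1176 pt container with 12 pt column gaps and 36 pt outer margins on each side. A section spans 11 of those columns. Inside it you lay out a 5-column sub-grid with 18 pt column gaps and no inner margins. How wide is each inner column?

119.6 pt

Outer content = 1176 − 2·36 = 1104 pt.
Subtracting 17 column gaps of 12 leaves 900 for 18 columns, so c = 50 pt.
11-column span = 11·50 + 10·12 = 670 pt.
5 columns + 4 column gaps: 5d + 4·18 = 670.
5d = 670 − 72 = 598, so d = 119.6 pt.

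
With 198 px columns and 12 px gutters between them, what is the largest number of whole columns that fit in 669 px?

k columns need k·198 + (k−1)·12 = k·210 − 12.
k·210 − 12 ≤ 669 → k ≤ 681 / 210 ≈ 3.24, so k = 3.

3 columns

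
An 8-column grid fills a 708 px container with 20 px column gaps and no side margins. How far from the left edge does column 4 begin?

273 px

Subtracting 7 column gaps of 20 leaves 568 for 8 columns, so c = 71 px.
Each column+gutter stride is 91 px; with no margin, 3 of them is 273 px.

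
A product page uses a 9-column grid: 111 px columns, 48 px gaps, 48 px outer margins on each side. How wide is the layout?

Adding margins, columns and gutters: 96 + 999 + 384 = 1479 px.

1479 px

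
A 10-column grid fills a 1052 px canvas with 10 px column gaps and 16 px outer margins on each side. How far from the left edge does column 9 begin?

Content = 1052 − 2·16 = 1020 px.
Subtracting 9 column gaps of 10 leaves 930 for 10 columns, so c = 93 px.
Each column+gutter stride is 103 px; 8 of them past the 16 px margin is 16 + 824 = 840 px.

840 px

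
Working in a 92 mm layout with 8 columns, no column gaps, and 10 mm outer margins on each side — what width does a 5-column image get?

Content width = 92 − 2·10 = 72 mm.
With no column gaps, each column is 72/8 = 9 mm.
5-column span = 5·9 = 45 mm.

45 mm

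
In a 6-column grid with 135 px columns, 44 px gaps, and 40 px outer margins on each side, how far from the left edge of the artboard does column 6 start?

935 px

Before column 6: the margin + 5 columns + 5 gaps.
Offset = 40 + 5·(135 + 44) = 40 + 895 = 935 px.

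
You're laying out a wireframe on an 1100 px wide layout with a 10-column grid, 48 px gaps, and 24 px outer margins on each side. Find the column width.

62 px

Content width = 1100 − 2·24 = 1052 px.
1052 − 9·48 = 620; ÷10 gives c = 62 px.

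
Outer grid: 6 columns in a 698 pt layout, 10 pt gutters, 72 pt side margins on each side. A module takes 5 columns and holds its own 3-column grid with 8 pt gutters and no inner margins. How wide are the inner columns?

Subtract both margins: 698 − 2·72 = 554 pt.
554 − 5·10 = 504; ÷6 gives c = 84 pt.
Span of 5: 5·84 + 4·10 = 420 + 40 = 460 pt.
3d + 2·8 = 460 → 3d = 444 → d = 148 pt.

148 pt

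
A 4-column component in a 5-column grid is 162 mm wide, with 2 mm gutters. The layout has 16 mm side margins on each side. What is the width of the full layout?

235 mm

162 − 3·2 = 156; ÷4 gives c = 39 mm.
Adding margins, columns and gutters: 32 + 195 + 8 = 235 mm.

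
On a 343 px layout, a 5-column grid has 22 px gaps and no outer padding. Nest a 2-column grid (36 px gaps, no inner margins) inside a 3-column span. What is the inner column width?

Subtracting 4 gaps of 22 leaves 255 for 5 columns, so c = 51 px.
3-column span = 3·51 + 2·22 = 197 px.
2 columns + 1 gap: 2d + 1·36 = 197.
2d = 197 − 36 = 161, so d = 80.5 px.

80.5 px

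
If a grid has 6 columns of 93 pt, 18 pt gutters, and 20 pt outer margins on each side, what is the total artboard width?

Artboard = 2·20 + 6·93 + 5·18 = 40 + 558 + 90 = 688 pt.

688 pt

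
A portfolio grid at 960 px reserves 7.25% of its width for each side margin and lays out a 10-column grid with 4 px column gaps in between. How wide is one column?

Margins: 7.25% × 960 = 69.6 px each, so content = 960 − 139.2 = 820.8 px.
820.8 − 9·4 = 784.8; ÷10 gives c = 78.48 px.

78.48 px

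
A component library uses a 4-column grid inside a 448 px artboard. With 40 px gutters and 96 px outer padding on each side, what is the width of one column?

Inside the margins: 448 − 192 = 256 px.
256 − 3·40 = 136; ÷4 gives c = 34 px.

34 px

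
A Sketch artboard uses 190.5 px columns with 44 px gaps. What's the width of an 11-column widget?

2535.5 px

Span of 11: 11·190.5 + 10·44 = 2095.5 + 440 = 2535.5 px.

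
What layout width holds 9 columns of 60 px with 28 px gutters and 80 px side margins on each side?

Layout = 2·80 + 9·60 + 8·28 = 160 + 540 + 224 = 924 px.

924 px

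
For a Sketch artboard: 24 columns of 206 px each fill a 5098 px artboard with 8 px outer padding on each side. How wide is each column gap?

Subtract both margins: 5098 − 2·8 = 5082 px.
24·206 + 23g = 5082 → 23g = 138 → g = 6 px.

6 px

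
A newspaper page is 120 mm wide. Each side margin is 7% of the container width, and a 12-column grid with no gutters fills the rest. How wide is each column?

8.6 mm

Each margin = 7% of 120 = 8.4 mm; content = 120 − 2·8.4 = 103.2 mm.
With no gutters, each column is 103.2/12 = 8.6 mm.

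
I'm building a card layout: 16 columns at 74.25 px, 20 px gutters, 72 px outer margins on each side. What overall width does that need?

1632 px

Total width: 2·72 + 16·74.25 + 15·20 = 1632 px.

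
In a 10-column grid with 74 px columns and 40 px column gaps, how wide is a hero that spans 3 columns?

3 columns plus 2 column gaps: 222 + 80 = 302 px.

302 px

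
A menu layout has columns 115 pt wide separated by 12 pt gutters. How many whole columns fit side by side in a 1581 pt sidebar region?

12 columns

k columns need k·115 + (k−1)·12 = k·127 − 12.
k·127 − 12 ≤ 1581 → k ≤ 1593 / 127 ≈ 12.54, so k = 12.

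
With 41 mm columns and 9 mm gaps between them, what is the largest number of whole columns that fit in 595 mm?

Each extra column adds 41 + 9 = 50 mm.
(595 + 9) / 50 = 12.08, so 12 columns fit.

12 columns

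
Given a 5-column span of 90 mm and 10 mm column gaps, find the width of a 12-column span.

230 mm

5c + 4·10 = 90 → 5c = 50 → c = 10 mm.
12-column span = 12·10 + 11·10 = 230 mm.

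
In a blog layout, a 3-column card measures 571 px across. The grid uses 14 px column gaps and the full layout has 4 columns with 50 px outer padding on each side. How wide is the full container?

866 px

Subtracting 2 column gaps of 14 leaves 543 for 3 columns, so c = 181 px.
Total width: 2·50 + 4·181 + 3·14 = 866 px.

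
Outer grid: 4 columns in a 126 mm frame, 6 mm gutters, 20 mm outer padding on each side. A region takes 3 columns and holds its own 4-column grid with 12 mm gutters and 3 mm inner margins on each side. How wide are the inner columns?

Inside the margins: 126 − 40 = 86 mm.
Subtracting 3 gutters of 6 leaves 68 for 4 columns, so c = 17 mm.
3-column span = 3·17 + 2·6 = 63 mm.
Inner content = 63 − 2·3 = 57 mm.
4d + 3·12 = 57 → 4d = 21 → d = 5.25 mm.

5.25 mm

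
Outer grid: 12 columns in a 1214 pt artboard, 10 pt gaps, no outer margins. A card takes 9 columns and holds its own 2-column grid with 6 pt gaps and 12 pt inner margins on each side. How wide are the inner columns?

439 pt

1214 − 11·10 = 1104; ÷12 gives c = 92 pt.
Span of 9: 9·92 + 8·10 = 828 + 80 = 908 pt.
Inner content = 908 − 2·12 = 884 pt.
Subtracting 1 gap of 6 leaves 878 for 2 columns, so d = 439 pt.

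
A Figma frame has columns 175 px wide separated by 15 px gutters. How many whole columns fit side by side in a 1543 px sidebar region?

8 columns

Each extra column adds 175 + 15 = 190 px.
(1543 + 15) / 190 = 8.20, so 8 columns fit.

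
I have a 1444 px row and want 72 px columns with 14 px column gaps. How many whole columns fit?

k columns need k·72 + (k−1)·14 = k·86 − 14.
k·86 − 14 ≤ 1444 → k ≤ 1458 / 86 ≈ 16.95, so k = 16.

16 columns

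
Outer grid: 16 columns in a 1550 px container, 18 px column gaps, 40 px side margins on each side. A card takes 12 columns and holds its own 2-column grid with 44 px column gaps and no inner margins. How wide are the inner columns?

527 px

Inside the margins: 1550 − 80 = 1470 px.
1470 − 15·18 = 1200; ÷16 gives c = 75 px.
12-column span = 12·75 + 11·18 = 1098 px.
2 columns + 1 column gap: 2d + 1·44 = 1098.
2d = 1098 − 44 = 1054, so d = 527 px.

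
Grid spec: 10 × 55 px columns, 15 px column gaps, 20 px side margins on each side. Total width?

Artboard = 2·20 + 10·55 + 9·15 = 40 + 550 + 135 = 725 px.

725 px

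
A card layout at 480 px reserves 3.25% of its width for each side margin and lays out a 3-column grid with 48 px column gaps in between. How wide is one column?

Each margin = 3.25% of 480 = 15.6 px; content = 480 − 2·15.6 = 448.8 px.
3 columns + 2 column gaps: 3c + 2·48 = 448.8.
3c = 448.8 − 96 = 352.8, so c = 117.6 px.

117.6 px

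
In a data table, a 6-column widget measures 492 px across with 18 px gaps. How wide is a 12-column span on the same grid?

1002 px

6 columns + 5 gaps: 6c + 5·18 = 492.
6c = 492 − 90 = 402, so c = 67 px.
12 columns plus 11 gaps: 804 + 198 = 1002 px.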